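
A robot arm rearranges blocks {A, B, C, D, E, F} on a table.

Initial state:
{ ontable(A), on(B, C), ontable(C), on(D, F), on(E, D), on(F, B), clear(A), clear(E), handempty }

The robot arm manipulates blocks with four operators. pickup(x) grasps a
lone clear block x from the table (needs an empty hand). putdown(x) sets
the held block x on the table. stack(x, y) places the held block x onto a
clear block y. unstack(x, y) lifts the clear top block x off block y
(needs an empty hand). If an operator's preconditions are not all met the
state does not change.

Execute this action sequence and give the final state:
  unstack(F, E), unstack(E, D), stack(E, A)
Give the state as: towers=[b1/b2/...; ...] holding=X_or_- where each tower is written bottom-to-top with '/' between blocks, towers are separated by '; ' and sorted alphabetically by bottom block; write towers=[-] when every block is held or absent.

towers=[A/E; C/B/F/D] holding=-

step 1 (unstack(F, E)) [no-op]: towers=[A; C/B/F/D/E] holding=-
step 2 (unstack(E, D)): towers=[A; C/B/F/D] holding=E
step 3 (stack(E, A)): towers=[A/E; C/B/F/D] holding=-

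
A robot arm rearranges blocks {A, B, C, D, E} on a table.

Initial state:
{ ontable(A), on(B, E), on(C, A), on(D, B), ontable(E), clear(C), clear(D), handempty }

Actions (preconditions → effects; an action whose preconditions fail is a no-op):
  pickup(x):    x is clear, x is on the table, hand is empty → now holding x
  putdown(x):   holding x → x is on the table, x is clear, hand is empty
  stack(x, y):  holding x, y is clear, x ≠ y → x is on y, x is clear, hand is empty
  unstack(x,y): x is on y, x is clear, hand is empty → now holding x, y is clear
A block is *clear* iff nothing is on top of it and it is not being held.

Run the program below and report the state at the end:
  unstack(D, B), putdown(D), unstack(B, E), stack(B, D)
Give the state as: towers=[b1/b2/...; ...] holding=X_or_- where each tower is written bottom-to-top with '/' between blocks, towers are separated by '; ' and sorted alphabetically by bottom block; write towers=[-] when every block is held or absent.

step 1 (unstack(D, B)): towers=[A/C; E/B] holding=D
step 2 (putdown(D)): towers=[A/C; D; E/B] holding=-
step 3 (unstack(B, E)): towers=[A/C; D; E] holding=B
step 4 (stack(B, D)): towers=[A/C; D/B; E] holding=-

towers=[A/C; D/B; E] holding=-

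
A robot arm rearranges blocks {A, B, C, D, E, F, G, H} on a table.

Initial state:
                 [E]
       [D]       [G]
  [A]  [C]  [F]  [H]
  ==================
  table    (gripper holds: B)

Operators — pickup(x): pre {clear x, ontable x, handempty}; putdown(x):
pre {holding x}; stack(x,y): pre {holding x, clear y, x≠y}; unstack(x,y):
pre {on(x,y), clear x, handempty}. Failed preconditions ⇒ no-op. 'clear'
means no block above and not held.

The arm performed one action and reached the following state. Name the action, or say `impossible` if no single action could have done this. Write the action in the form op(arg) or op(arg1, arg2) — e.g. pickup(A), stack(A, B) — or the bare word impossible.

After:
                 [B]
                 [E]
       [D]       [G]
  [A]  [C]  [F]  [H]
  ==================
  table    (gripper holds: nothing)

target: towers=[A; C/D; F; H/G/E/B] holding=-
        putdown(B) → towers=[A; B; C/D; F; H/G/E] holding=-
       stack(B, A) → towers=[A/B; C/D; F; H/G/E] holding=-
       stack(B, E) → towers=[A; C/D; F; H/G/E/B] holding=-  ← match
       stack(B, F) → towers=[A; C/D; F/B; H/G/E] holding=-
       stack(B, D) → towers=[A; C/D/B; F; H/G/E] holding=-

stack(B, E)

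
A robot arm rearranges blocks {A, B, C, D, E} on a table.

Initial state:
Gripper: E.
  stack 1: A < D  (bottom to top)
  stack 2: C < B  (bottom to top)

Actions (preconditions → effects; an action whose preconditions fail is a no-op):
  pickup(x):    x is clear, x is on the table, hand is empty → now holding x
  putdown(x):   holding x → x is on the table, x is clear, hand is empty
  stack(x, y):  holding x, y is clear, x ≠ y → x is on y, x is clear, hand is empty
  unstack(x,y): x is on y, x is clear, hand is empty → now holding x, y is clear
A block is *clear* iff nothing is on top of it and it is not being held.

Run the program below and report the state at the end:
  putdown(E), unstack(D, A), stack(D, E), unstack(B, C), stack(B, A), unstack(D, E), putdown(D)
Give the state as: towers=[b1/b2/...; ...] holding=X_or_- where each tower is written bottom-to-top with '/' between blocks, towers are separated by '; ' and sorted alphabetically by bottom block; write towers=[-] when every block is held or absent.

step 1 (putdown(E)): towers=[A/D; C/B; E] holding=-
step 2 (unstack(D, A)): towers=[A; C/B; E] holding=D
step 3 (stack(D, E)): towers=[A; C/B; E/D] holding=-
step 4 (unstack(B, C)): towers=[A; C; E/D] holding=B
step 5 (stack(B, A)): towers=[A/B; C; E/D] holding=-
step 6 (unstack(D, E)): towers=[A/B; C; E] holding=D
step 7 (putdown(D)): towers=[A/B; C; D; E] holding=-

towers=[A/B; C; D; E] holding=-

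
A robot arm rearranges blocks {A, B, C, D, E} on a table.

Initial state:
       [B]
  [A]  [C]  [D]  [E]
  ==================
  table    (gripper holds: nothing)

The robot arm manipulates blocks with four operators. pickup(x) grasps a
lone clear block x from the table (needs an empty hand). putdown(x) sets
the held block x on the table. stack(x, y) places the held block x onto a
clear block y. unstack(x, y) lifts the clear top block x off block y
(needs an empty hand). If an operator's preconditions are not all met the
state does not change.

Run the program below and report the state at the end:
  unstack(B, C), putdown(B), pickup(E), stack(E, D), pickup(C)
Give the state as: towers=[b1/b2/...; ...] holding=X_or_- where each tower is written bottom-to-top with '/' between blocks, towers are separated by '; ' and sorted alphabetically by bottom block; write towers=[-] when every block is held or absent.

step 1 (unstack(B, C)): towers=[A; C; D; E] holding=B
step 2 (putdown(B)): towers=[A; B; C; D; E] holding=-
step 3 (pickup(E)): towers=[A; B; C; D] holding=E
step 4 (stack(E, D)): towers=[A; B; C; D/E] holding=-
step 5 (pickup(C)): towers=[A; B; D/E] holding=C

towers=[A; B; D/E] holding=C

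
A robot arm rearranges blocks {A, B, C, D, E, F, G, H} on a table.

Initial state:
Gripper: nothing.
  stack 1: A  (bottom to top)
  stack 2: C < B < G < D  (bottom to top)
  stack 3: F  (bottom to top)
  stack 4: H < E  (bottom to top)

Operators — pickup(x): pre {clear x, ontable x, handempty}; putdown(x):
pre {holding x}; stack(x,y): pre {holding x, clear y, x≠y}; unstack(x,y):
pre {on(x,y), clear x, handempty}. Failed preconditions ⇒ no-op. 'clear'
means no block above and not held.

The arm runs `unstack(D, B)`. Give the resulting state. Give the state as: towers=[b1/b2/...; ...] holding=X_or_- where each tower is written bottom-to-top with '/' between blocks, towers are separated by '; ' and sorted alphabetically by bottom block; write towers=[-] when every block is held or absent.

before: towers=[A; C/B/G/D; F; H/E] holding=-
pre[unstack(D, B)]: on(D,B) ✗, clear(D) ✓, handempty ✓
on(D,B) unmet → unstack(D, B) is a no-op
after:  towers=[A; C/B/G/D; F; H/E] holding=-

towers=[A; C/B/G/D; F; H/E] holding=-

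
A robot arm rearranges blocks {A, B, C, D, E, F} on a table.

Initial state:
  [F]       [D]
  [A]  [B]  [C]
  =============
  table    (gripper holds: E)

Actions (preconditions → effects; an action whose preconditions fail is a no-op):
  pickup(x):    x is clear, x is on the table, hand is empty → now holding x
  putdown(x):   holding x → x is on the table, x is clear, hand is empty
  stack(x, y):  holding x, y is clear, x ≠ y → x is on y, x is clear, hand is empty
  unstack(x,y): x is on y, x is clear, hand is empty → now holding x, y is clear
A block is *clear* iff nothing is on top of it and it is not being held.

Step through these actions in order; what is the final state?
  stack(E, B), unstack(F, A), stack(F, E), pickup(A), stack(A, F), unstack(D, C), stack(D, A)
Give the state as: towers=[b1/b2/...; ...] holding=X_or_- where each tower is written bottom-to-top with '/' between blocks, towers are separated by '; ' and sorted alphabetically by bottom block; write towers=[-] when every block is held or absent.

step 1 (stack(E, B)): towers=[A/F; B/E; C/D] holding=-
step 2 (unstack(F, A)): towers=[A; B/E; C/D] holding=F
step 3 (stack(F, E)): towers=[A; B/E/F; C/D] holding=-
step 4 (pickup(A)): towers=[B/E/F; C/D] holding=A
step 5 (stack(A, F)): towers=[B/E/F/A; C/D] holding=-
step 6 (unstack(D, C)): towers=[B/E/F/A; C] holding=D
step 7 (stack(D, A)): towers=[B/E/F/A/D; C] holding=-

towers=[B/E/F/A/D; C] holding=-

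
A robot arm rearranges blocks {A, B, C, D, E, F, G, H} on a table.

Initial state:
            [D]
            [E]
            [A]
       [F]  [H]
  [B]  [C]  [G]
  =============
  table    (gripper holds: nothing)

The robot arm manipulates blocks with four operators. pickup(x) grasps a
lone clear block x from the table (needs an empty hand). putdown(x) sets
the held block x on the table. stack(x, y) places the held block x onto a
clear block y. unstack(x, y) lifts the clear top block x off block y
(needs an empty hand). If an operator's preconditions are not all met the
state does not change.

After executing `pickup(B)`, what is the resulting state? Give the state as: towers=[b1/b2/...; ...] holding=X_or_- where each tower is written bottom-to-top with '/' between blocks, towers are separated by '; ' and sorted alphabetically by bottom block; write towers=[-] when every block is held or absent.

before: towers=[B; C/F; G/H/A/E/D] holding=-
pre[pickup(B)]: clear(B) yes, ontable(B) yes, handempty yes
all met → apply pickup(B)
after:  towers=[C/F; G/H/A/E/D] holding=B

towers=[C/F; G/H/A/E/D] holding=B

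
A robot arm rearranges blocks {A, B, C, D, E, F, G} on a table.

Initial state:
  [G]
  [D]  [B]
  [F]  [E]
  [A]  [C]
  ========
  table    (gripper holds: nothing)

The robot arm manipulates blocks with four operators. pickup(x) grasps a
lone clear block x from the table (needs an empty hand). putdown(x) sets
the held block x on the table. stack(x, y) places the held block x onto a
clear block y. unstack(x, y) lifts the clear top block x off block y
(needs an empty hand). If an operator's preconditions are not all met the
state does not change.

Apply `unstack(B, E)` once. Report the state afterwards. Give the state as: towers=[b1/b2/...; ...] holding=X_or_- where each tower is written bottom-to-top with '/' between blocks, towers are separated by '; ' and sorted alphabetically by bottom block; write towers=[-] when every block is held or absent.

towers=[A/F/D/G; C/E] holding=B

before: towers=[A/F/D/G; C/E/B] holding=-
pre[unstack(B, E)]: on(B,E) yes, clear(B) yes, handempty yes
all met → apply unstack(B, E)
after:  towers=[A/F/D/G; C/E] holding=B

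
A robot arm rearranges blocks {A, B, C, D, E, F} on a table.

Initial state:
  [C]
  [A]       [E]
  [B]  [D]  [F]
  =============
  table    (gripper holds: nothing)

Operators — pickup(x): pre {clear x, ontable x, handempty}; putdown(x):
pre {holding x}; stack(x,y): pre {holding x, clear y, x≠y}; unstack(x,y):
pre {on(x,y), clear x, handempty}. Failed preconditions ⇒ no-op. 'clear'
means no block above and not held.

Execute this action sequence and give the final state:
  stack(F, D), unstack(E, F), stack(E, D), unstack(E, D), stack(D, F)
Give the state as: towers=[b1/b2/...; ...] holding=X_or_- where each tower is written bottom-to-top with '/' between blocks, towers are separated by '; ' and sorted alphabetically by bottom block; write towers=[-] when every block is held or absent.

step 1 (stack(F, D)) [no-op]: towers=[B/A/C; D; F/E] holding=-
step 2 (unstack(E, F)): towers=[B/A/C; D; F] holding=E
step 3 (stack(E, D)): towers=[B/A/C; D/E; F] holding=-
step 4 (unstack(E, D)): towers=[B/A/C; D; F] holding=E
step 5 (stack(D, F)) [no-op]: towers=[B/A/C; D; F] holding=E

towers=[B/A/C; D; F] holding=E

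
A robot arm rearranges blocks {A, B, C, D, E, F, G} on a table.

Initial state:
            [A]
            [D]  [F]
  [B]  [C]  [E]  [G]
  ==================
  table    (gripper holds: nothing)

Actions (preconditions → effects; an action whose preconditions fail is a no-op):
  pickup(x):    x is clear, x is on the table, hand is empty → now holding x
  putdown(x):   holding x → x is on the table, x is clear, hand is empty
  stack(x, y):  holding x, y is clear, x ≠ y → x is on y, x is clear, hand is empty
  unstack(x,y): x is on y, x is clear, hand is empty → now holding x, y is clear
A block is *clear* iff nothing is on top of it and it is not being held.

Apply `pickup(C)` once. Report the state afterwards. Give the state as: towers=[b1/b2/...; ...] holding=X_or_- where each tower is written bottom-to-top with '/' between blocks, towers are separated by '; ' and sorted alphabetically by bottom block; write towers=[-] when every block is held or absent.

towers=[B; E/D/A; G/F] holding=C

before: towers=[B; C; E/D/A; G/F] holding=-
pre[pickup(C)]: clear(C) ok, ontable(C) ok, handempty ok
all met → apply pickup(C)
after:  towers=[B; E/D/A; G/F] holding=C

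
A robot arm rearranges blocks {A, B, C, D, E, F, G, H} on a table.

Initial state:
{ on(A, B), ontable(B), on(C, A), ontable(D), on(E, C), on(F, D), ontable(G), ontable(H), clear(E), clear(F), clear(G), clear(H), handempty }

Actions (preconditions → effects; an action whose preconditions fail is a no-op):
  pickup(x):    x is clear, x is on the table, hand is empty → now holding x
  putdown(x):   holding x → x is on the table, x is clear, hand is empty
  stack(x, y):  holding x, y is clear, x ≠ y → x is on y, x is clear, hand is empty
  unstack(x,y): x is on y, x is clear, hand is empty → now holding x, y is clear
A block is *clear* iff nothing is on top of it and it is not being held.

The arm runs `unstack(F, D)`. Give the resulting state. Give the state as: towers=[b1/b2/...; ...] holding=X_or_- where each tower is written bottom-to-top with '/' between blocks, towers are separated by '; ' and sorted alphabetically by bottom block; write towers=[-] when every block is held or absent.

towers=[B/A/C/E; D; G; H] holding=F

before: towers=[B/A/C/E; D/F; G; H] holding=-
pre[unstack(F, D)]: on(F,D) yes, clear(F) yes, handempty yes
all met → apply unstack(F, D)
after:  towers=[B/A/C/E; D; G; H] holding=F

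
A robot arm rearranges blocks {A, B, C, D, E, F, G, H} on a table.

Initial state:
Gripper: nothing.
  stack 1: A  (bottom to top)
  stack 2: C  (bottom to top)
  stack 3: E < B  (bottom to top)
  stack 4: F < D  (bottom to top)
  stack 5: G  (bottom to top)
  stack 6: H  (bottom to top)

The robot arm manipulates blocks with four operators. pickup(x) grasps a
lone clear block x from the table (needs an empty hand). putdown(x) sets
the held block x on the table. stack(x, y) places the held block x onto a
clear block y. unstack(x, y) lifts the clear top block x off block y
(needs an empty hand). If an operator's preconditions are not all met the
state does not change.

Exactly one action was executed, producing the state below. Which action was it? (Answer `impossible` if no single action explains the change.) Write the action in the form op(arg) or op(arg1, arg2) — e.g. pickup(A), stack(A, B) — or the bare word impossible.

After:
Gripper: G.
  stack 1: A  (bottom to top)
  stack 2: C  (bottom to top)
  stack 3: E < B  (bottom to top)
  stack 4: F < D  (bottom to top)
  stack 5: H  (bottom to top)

pickup(G)

target: towers=[A; C; E/B; F/D; H] holding=G
         pickup(G) → towers=[A; C; E/B; F/D; H] holding=G  ← match
         pickup(A) → towers=[C; E/B; F/D; G; H] holding=A
         pickup(H) → towers=[A; C; E/B; F/D; G] holding=H
     unstack(B, E) → towers=[A; C; E; F/D; G; H] holding=B
     unstack(D, F) → towers=[A; C; E/B; F; G; H] holding=D
         pickup(C) → towers=[A; E/B; F/D; G; H] holding=C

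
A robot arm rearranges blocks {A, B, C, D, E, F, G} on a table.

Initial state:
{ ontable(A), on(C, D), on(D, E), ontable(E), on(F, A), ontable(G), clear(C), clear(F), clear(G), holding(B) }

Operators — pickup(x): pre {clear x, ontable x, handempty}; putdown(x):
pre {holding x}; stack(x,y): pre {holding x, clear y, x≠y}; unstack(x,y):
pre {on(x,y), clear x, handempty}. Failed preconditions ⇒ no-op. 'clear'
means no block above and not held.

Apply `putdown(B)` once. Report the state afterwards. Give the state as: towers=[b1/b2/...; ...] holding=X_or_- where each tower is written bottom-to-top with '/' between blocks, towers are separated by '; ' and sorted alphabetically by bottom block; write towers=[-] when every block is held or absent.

towers=[A/F; B; E/D/C; G] holding=-

before: towers=[A/F; E/D/C; G] holding=B
pre[putdown(B)]: holding(B) yes
all met → apply putdown(B)
after:  towers=[A/F; B; E/D/C; G] holding=-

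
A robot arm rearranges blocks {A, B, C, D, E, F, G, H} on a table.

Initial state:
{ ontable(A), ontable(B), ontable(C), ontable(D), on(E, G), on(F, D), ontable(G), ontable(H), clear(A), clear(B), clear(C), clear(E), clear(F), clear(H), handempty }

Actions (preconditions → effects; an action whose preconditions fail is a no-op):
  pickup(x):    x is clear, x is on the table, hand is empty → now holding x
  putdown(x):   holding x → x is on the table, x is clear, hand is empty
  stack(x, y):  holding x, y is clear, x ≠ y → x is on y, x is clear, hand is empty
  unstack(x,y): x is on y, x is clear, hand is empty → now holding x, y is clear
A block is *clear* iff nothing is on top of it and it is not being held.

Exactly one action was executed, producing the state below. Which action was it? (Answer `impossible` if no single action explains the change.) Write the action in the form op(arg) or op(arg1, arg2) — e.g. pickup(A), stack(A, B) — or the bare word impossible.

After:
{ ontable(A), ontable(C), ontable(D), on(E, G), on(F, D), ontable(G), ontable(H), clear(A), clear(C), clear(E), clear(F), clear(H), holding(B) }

target: towers=[A; C; D/F; G/E; H] holding=B
         pickup(A) → towers=[B; C; D/F; G/E; H] holding=A
     unstack(E, G) → towers=[A; B; C; D/F; G; H] holding=E
         pickup(H) → towers=[A; B; C; D/F; G/E] holding=H
         pickup(B) → towers=[A; C; D/F; G/E; H] holding=B  ← match
     unstack(F, D) → towers=[A; B; C; D; G/E; H] holding=F
         pickup(C) → towers=[A; B; D/F; G/E; H] holding=C

pickup(B)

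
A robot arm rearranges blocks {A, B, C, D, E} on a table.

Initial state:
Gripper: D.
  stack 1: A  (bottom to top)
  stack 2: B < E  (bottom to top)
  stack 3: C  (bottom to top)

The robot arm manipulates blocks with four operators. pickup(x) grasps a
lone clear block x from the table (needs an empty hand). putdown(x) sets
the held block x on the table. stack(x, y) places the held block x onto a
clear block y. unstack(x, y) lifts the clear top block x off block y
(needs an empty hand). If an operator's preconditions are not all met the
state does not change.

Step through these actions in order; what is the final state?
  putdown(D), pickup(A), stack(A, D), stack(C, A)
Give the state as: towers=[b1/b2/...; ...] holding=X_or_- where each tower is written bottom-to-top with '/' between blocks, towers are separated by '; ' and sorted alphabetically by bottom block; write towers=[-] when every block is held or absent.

step 1 (putdown(D)): towers=[A; B/E; C; D] holding=-
step 2 (pickup(A)): towers=[B/E; C; D] holding=A
step 3 (stack(A, D)): towers=[B/E; C; D/A] holding=-
step 4 (stack(C, A)) [no-op]: towers=[B/E; C; D/A] holding=-

towers=[B/E; C; D/A] holding=-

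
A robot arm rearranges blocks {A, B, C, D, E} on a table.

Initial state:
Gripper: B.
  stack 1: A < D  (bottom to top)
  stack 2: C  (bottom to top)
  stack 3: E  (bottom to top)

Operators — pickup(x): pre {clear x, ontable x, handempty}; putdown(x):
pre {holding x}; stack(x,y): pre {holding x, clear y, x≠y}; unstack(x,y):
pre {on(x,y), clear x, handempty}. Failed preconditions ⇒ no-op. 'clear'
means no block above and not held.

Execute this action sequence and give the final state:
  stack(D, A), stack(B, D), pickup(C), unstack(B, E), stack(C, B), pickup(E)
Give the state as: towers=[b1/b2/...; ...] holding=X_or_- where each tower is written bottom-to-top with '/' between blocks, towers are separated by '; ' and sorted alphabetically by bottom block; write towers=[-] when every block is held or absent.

towers=[A/D/B/C] holding=E

step 1 (stack(D, A)) [no-op]: towers=[A/D; C; E] holding=B
step 2 (stack(B, D)): towers=[A/D/B; C; E] holding=-
step 3 (pickup(C)): towers=[A/D/B; E] holding=C
step 4 (unstack(B, E)) [no-op]: towers=[A/D/B; E] holding=C
step 5 (stack(C, B)): towers=[A/D/B/C; E] holding=-
step 6 (pickup(E)): towers=[A/D/B/C] holding=E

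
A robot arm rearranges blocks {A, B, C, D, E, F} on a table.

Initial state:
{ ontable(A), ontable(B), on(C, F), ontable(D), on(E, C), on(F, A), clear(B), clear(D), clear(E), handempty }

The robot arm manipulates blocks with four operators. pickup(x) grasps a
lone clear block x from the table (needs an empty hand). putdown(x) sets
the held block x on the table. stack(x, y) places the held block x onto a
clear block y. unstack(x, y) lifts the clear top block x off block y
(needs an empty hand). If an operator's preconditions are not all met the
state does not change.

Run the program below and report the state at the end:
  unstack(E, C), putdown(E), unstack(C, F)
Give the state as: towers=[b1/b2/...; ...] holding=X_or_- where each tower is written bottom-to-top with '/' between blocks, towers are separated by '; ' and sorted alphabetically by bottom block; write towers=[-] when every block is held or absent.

step 1 (unstack(E, C)): towers=[A/F/C; B; D] holding=E
step 2 (putdown(E)): towers=[A/F/C; B; D; E] holding=-
step 3 (unstack(C, F)): towers=[A/F; B; D; E] holding=C

towers=[A/F; B; D; E] holding=C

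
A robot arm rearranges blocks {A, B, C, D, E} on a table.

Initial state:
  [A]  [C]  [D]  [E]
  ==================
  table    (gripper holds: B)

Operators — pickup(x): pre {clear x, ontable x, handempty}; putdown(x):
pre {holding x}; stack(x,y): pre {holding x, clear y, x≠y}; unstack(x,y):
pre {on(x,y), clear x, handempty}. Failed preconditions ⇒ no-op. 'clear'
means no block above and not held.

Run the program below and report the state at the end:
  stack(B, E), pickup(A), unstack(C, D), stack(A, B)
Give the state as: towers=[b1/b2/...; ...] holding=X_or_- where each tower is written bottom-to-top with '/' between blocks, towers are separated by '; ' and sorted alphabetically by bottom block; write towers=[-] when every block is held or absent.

step 1 (stack(B, E)): towers=[A; C; D; E/B] holding=-
step 2 (pickup(A)): towers=[C; D; E/B] holding=A
step 3 (unstack(C, D)) [no-op]: towers=[C; D; E/B] holding=A
step 4 (stack(A, B)): towers=[C; D; E/B/A] holding=-

towers=[C; D; E/B/A] holding=-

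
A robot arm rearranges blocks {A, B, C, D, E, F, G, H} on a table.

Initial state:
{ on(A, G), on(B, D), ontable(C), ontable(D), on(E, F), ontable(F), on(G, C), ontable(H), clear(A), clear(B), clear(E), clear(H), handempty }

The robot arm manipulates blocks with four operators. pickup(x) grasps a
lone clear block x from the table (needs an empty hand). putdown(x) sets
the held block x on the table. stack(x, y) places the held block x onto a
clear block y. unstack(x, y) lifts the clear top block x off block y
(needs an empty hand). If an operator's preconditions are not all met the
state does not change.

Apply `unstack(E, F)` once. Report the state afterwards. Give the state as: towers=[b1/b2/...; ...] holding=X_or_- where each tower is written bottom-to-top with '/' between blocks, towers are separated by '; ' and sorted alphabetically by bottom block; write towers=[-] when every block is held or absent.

before: towers=[C/G/A; D/B; F/E; H] holding=-
pre[unstack(E, F)]: on(E,F) ok, clear(E) ok, handempty ok
all met → apply unstack(E, F)
after:  towers=[C/G/A; D/B; F; H] holding=E

towers=[C/G/A; D/B; F; H] holding=E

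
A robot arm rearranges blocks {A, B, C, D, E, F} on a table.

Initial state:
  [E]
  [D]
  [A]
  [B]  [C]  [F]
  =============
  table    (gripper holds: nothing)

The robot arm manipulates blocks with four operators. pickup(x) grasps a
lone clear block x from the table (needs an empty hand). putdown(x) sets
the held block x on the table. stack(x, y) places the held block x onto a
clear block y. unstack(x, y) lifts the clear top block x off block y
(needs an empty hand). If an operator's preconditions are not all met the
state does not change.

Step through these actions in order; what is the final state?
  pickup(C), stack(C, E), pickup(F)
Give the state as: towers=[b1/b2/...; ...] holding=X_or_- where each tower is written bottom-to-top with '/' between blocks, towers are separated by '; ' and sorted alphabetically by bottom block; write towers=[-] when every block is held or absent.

step 1 (pickup(C)): towers=[B/A/D/E; F] holding=C
step 2 (stack(C, E)): towers=[B/A/D/E/C; F] holding=-
step 3 (pickup(F)): towers=[B/A/D/E/C] holding=F

towers=[B/A/D/E/C] holding=F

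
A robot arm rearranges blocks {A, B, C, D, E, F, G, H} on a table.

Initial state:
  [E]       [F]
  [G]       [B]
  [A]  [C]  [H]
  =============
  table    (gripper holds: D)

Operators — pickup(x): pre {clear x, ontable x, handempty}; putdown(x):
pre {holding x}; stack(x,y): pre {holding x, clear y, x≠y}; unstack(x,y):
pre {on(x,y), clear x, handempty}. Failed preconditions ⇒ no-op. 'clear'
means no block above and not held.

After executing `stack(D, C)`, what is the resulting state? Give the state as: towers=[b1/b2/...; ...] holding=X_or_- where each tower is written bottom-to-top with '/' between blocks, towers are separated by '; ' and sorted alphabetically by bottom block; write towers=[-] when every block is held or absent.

before: towers=[A/G/E; C; H/B/F] holding=D
pre[stack(D, C)]: holding(D) yes, clear(C) yes, D≠C yes
all met → apply stack(D, C)
after:  towers=[A/G/E; C/D; H/B/F] holding=-

towers=[A/G/E; C/D; H/B/F] holding=-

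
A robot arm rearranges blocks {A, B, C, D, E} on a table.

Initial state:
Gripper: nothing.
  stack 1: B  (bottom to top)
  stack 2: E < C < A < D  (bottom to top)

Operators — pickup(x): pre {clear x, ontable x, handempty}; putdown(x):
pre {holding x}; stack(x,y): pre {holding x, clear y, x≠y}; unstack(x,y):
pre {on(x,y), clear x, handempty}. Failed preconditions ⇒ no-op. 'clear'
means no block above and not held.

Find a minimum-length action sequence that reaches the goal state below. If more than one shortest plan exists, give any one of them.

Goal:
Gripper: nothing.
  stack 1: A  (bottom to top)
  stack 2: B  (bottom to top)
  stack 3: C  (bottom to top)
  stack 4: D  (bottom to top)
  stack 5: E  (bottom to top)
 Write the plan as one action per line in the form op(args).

unstack(D, A)
putdown(D)
unstack(A, C)
putdown(A)
unstack(C, E)
putdown(C)

step 1 (unstack(D, A)): towers=[B; E/C/A] holding=D
step 2 (putdown(D)): towers=[B; D; E/C/A] holding=-
step 3 (unstack(A, C)): towers=[B; D; E/C] holding=A
step 4 (putdown(A)): towers=[A; B; D; E/C] holding=-
step 5 (unstack(C, E)): towers=[A; B; D; E] holding=C
step 6 (putdown(C)): towers=[A; B; C; D; E] holding=-
goal check: towers=[A; B; C; D; E] holding=- — reached (length 6, optimal by BFS)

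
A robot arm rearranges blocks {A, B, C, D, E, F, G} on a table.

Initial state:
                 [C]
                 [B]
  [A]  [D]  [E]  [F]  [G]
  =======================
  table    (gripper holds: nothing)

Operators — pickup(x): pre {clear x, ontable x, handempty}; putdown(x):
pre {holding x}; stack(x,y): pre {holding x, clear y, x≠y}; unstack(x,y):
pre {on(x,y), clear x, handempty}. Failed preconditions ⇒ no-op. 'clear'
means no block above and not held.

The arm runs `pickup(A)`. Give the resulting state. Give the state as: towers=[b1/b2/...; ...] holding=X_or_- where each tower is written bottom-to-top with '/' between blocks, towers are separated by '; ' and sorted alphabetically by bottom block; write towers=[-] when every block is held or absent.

before: towers=[A; D; E; F/B/C; G] holding=-
pre[pickup(A)]: clear(A) yes, ontable(A) yes, handempty yes
all met → apply pickup(A)
after:  towers=[D; E; F/B/C; G] holding=A

towers=[D; E; F/B/C; G] holding=A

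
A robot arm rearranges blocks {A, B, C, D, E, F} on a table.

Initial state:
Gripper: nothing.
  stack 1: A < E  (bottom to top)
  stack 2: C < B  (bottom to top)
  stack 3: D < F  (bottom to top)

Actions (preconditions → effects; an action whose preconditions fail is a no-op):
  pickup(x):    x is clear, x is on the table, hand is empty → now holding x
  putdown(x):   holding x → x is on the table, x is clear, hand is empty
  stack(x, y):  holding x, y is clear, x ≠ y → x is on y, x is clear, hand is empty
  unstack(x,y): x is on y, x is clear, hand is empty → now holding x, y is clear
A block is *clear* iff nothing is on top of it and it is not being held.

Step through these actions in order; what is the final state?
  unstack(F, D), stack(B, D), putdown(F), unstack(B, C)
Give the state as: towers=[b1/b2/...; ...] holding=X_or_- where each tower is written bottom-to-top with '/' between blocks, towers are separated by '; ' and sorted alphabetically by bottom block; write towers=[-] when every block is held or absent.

step 1 (unstack(F, D)): towers=[A/E; C/B; D] holding=F
step 2 (stack(B, D)) [no-op]: towers=[A/E; C/B; D] holding=F
step 3 (putdown(F)): towers=[A/E; C/B; D; F] holding=-
step 4 (unstack(B, C)): towers=[A/E; C; D; F] holding=B

towers=[A/E; C; D; F] holding=B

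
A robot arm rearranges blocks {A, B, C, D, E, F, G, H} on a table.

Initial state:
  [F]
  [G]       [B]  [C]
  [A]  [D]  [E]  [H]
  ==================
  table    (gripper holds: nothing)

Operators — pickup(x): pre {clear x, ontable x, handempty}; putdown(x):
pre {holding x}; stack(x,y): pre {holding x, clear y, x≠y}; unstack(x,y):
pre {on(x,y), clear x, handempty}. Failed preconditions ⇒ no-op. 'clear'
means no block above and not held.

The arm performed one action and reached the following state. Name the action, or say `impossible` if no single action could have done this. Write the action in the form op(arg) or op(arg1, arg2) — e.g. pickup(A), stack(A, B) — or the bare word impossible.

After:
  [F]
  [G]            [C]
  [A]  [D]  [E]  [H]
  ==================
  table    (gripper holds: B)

target: towers=[A/G/F; D; E; H/C] holding=B
     unstack(B, E) → towers=[A/G/F; D; E; H/C] holding=B  ← match
     unstack(F, G) → towers=[A/G; D; E/B; H/C] holding=F
         pickup(D) → towers=[A/G/F; E/B; H/C] holding=D
     unstack(C, H) → towers=[A/G/F; D; E/B; H] holding=C

unstack(B, E)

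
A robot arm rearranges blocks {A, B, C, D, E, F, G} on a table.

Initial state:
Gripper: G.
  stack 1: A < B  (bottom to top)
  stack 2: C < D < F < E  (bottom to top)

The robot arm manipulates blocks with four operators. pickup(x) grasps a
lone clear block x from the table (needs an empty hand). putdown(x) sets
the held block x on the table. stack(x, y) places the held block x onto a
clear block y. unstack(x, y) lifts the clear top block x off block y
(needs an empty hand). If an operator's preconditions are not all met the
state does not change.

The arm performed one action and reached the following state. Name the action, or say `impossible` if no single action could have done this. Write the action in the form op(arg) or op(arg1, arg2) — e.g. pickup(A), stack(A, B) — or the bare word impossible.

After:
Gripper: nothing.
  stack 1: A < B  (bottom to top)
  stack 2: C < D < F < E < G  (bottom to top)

target: towers=[A/B; C/D/F/E/G] holding=-
        putdown(G) → towers=[A/B; C/D/F/E; G] holding=-
       stack(G, B) → towers=[A/B/G; C/D/F/E] holding=-
       stack(G, E) → towers=[A/B; C/D/F/E/G] holding=-  ← match

stack(G, E)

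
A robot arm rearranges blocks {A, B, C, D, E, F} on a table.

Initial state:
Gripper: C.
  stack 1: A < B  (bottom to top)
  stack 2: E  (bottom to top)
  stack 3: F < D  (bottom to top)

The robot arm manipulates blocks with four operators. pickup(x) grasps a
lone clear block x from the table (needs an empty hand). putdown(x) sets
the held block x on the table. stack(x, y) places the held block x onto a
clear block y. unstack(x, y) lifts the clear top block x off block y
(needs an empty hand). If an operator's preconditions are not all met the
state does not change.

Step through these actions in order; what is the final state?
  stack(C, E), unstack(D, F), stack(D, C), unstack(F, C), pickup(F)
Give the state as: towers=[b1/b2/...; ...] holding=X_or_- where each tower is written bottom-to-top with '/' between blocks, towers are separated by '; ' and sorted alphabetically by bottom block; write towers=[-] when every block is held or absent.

towers=[A/B; E/C/D] holding=F

step 1 (stack(C, E)): towers=[A/B; E/C; F/D] holding=-
step 2 (unstack(D, F)): towers=[A/B; E/C; F] holding=D
step 3 (stack(D, C)): towers=[A/B; E/C/D; F] holding=-
step 4 (unstack(F, C)) [no-op]: towers=[A/B; E/C/D; F] holding=-
step 5 (pickup(F)): towers=[A/B; E/C/D] holding=F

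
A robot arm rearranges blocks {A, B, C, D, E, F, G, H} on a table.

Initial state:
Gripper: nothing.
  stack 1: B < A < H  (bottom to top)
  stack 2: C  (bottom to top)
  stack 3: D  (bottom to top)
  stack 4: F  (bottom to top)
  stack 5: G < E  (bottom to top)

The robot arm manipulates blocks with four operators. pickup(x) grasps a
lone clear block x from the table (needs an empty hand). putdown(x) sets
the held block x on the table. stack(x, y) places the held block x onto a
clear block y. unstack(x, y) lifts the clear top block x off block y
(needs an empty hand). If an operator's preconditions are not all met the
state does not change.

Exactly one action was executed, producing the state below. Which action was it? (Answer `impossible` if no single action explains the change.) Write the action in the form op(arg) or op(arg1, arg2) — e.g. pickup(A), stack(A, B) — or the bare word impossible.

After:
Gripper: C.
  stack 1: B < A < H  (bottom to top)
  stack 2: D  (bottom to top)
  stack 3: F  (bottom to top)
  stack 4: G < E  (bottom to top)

pickup(C)

target: towers=[B/A/H; D; F; G/E] holding=C
     unstack(E, G) → towers=[B/A/H; C; D; F; G] holding=E
     unstack(H, A) → towers=[B/A; C; D; F; G/E] holding=H
         pickup(F) → towers=[B/A/H; C; D; G/E] holding=F
         pickup(D) → towers=[B/A/H; C; F; G/E] holding=D
         pickup(C) → towers=[B/A/H; D; F; G/E] holding=C  ← match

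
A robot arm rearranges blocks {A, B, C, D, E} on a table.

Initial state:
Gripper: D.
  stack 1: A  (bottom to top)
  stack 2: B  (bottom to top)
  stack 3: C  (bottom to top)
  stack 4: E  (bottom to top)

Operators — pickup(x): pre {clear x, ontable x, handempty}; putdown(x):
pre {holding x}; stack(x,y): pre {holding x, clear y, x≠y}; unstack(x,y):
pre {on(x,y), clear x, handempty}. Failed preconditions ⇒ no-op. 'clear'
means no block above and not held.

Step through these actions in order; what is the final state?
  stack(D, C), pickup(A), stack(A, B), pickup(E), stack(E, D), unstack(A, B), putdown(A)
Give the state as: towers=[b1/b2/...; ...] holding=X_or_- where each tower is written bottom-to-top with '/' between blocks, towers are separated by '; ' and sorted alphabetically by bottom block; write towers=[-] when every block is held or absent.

towers=[A; B; C/D/E] holding=-

step 1 (stack(D, C)): towers=[A; B; C/D; E] holding=-
step 2 (pickup(A)): towers=[B; C/D; E] holding=A
step 3 (stack(A, B)): towers=[B/A; C/D; E] holding=-
step 4 (pickup(E)): towers=[B/A; C/D] holding=E
step 5 (stack(E, D)): towers=[B/A; C/D/E] holding=-
step 6 (unstack(A, B)): towers=[B; C/D/E] holding=A
step 7 (putdown(A)): towers=[A; B; C/D/E] holding=-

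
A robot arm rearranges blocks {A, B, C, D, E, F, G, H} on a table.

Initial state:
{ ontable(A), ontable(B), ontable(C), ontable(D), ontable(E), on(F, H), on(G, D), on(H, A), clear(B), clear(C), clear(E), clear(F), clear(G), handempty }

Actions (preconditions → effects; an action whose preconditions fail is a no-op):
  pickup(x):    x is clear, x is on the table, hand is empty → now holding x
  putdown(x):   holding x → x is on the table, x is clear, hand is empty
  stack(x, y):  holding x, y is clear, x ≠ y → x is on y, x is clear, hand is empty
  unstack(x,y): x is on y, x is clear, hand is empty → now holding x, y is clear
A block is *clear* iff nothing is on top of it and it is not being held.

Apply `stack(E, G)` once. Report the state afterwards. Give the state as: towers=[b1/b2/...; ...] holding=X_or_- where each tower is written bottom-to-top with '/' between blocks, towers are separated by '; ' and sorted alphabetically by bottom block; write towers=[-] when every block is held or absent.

before: towers=[A/H/F; B; C; D/G; E] holding=-
pre[stack(E, G)]: holding(E) no, clear(G) yes, E≠G yes
holding(E) unmet → stack(E, G) is a no-op
after:  towers=[A/H/F; B; C; D/G; E] holding=-

towers=[A/H/F; B; C; D/G; E] holding=-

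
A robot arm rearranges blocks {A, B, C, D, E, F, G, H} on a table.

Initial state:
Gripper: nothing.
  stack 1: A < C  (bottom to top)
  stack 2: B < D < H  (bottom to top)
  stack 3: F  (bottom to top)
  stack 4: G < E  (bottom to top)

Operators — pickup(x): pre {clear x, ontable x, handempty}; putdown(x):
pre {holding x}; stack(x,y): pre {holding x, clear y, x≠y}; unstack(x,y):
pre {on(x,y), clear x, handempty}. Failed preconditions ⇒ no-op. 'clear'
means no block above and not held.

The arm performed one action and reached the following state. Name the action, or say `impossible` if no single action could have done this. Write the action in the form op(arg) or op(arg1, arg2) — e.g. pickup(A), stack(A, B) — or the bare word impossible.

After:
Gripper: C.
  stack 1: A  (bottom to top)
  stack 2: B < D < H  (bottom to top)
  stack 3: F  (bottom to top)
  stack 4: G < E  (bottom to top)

target: towers=[A; B/D/H; F; G/E] holding=C
     unstack(E, G) → towers=[A/C; B/D/H; F; G] holding=E
     unstack(H, D) → towers=[A/C; B/D; F; G/E] holding=H
         pickup(F) → towers=[A/C; B/D/H; G/E] holding=F
     unstack(C, A) → towers=[A; B/D/H; F; G/E] holding=C  ← match

unstack(C, A)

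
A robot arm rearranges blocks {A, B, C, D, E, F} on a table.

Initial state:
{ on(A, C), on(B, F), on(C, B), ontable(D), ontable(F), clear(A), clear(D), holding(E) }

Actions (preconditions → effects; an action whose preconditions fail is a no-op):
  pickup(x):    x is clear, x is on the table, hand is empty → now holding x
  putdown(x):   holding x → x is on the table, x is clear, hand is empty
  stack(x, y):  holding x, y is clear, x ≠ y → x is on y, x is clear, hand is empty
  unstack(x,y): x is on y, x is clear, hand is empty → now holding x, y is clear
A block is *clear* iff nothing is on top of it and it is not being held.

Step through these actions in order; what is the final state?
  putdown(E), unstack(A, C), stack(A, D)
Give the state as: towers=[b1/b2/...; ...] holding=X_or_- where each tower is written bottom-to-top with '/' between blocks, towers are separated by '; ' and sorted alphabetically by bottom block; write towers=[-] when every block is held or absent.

towers=[D/A; E; F/B/C] holding=-

step 1 (putdown(E)): towers=[D; E; F/B/C/A] holding=-
step 2 (unstack(A, C)): towers=[D; E; F/B/C] holding=A
step 3 (stack(A, D)): towers=[D/A; E; F/B/C] holding=-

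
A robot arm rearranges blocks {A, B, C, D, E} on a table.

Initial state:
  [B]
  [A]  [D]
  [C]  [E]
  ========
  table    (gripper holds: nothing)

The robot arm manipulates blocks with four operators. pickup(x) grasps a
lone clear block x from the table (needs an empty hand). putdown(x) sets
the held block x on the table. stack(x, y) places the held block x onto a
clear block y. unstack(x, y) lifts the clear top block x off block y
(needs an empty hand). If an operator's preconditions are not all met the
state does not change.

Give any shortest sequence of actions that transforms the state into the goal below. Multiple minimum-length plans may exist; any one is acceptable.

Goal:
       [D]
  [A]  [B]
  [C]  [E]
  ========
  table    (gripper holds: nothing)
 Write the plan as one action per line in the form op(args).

step 1 (unstack(D, E)): towers=[C/A/B; E] holding=D
step 2 (putdown(D)): towers=[C/A/B; D; E] holding=-
step 3 (unstack(B, A)): towers=[C/A; D; E] holding=B
step 4 (stack(B, E)): towers=[C/A; D; E/B] holding=-
step 5 (pickup(D)): towers=[C/A; E/B] holding=D
step 6 (stack(D, B)): towers=[C/A; E/B/D] holding=-
goal check: towers=[C/A; E/B/D] holding=- — reached (length 6, optimal by BFS)

unstack(D, E)
putdown(D)
unstack(B, A)
stack(B, E)
pickup(D)
stack(D, B)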